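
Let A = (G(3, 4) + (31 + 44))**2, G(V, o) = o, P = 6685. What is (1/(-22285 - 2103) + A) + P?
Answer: 315239287/24388 ≈ 12926.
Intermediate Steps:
A = 6241 (A = (4 + (31 + 44))**2 = (4 + 75)**2 = 79**2 = 6241)
(1/(-22285 - 2103) + A) + P = (1/(-22285 - 2103) + 6241) + 6685 = (1/(-24388) + 6241) + 6685 = (-1/24388 + 6241) + 6685 = 152205507/24388 + 6685 = 315239287/24388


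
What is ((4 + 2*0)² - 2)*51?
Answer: 714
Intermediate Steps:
((4 + 2*0)² - 2)*51 = ((4 + 0)² - 2)*51 = (4² - 2)*51 = (16 - 2)*51 = 14*51 = 714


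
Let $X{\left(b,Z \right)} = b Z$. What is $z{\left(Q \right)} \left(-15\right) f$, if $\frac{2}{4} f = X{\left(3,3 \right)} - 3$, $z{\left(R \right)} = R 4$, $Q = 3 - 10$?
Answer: $5040$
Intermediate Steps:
$Q = -7$ ($Q = 3 - 10 = -7$)
$z{\left(R \right)} = 4 R$
$X{\left(b,Z \right)} = Z b$
$f = 12$ ($f = 2 \left(3 \cdot 3 - 3\right) = 2 \left(9 - 3\right) = 2 \cdot 6 = 12$)
$z{\left(Q \right)} \left(-15\right) f = 4 \left(-7\right) \left(-15\right) 12 = \left(-28\right) \left(-15\right) 12 = 420 \cdot 12 = 5040$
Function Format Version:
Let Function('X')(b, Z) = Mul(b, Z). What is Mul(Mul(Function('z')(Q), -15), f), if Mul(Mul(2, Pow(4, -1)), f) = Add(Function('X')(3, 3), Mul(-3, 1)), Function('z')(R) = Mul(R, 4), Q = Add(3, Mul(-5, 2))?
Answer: 5040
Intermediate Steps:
Q = -7 (Q = Add(3, -10) = -7)
Function('z')(R) = Mul(4, R)
Function('X')(b, Z) = Mul(Z, b)
f = 12 (f = Mul(2, Add(Mul(3, 3), Mul(-3, 1))) = Mul(2, Add(9, -3)) = Mul(2, 6) = 12)
Mul(Mul(Function('z')(Q), -15), f) = Mul(Mul(Mul(4, -7), -15), 12) = Mul(Mul(-28, -15), 12) = Mul(420, 12) = 5040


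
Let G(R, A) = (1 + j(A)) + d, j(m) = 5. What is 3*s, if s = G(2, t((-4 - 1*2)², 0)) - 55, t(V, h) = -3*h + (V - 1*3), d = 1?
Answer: -144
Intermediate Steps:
t(V, h) = -3 + V - 3*h (t(V, h) = -3*h + (V - 3) = -3*h + (-3 + V) = -3 + V - 3*h)
G(R, A) = 7 (G(R, A) = (1 + 5) + 1 = 6 + 1 = 7)
s = -48 (s = 7 - 55 = -48)
3*s = 3*(-48) = -144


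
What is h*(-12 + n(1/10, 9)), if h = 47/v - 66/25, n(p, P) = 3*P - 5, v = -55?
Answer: -1922/55 ≈ -34.945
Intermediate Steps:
n(p, P) = -5 + 3*P
h = -961/275 (h = 47/(-55) - 66/25 = 47*(-1/55) - 66*1/25 = -47/55 - 66/25 = -961/275 ≈ -3.4945)
h*(-12 + n(1/10, 9)) = -961*(-12 + (-5 + 3*9))/275 = -961*(-12 + (-5 + 27))/275 = -961*(-12 + 22)/275 = -961/275*10 = -1922/55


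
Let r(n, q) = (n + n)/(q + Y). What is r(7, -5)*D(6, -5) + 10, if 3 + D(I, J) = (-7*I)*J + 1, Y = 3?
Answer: -1446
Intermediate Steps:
D(I, J) = -2 - 7*I*J (D(I, J) = -3 + ((-7*I)*J + 1) = -3 + (-7*I*J + 1) = -3 + (1 - 7*I*J) = -2 - 7*I*J)
r(n, q) = 2*n/(3 + q) (r(n, q) = (n + n)/(q + 3) = (2*n)/(3 + q) = 2*n/(3 + q))
r(7, -5)*D(6, -5) + 10 = (2*7/(3 - 5))*(-2 - 7*6*(-5)) + 10 = (2*7/(-2))*(-2 + 210) + 10 = (2*7*(-½))*208 + 10 = -7*208 + 10 = -1456 + 10 = -1446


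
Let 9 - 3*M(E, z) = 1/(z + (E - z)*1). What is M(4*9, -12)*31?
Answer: 10013/108 ≈ 92.713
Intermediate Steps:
M(E, z) = 3 - 1/(3*E) (M(E, z) = 3 - 1/(3*(z + (E - z)*1)) = 3 - 1/(3*(z + (E - z))) = 3 - 1/(3*E))
M(4*9, -12)*31 = (3 - 1/(3*(4*9)))*31 = (3 - ⅓/36)*31 = (3 - ⅓*1/36)*31 = (3 - 1/108)*31 = (323/108)*31 = 10013/108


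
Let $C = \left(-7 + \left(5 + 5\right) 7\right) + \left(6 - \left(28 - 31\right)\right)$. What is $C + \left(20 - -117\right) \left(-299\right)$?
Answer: $-40891$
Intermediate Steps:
$C = 72$ ($C = \left(-7 + 10 \cdot 7\right) + \left(6 - -3\right) = \left(-7 + 70\right) + \left(6 + 3\right) = 63 + 9 = 72$)
$C + \left(20 - -117\right) \left(-299\right) = 72 + \left(20 - -117\right) \left(-299\right) = 72 + \left(20 + 117\right) \left(-299\right) = 72 + 137 \left(-299\right) = 72 - 40963 = -40891$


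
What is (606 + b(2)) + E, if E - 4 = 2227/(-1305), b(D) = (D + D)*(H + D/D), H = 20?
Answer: 903443/1305 ≈ 692.29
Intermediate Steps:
b(D) = 42*D (b(D) = (D + D)*(20 + D/D) = (2*D)*(20 + 1) = (2*D)*21 = 42*D)
E = 2993/1305 (E = 4 + 2227/(-1305) = 4 + 2227*(-1/1305) = 4 - 2227/1305 = 2993/1305 ≈ 2.2935)
(606 + b(2)) + E = (606 + 42*2) + 2993/1305 = (606 + 84) + 2993/1305 = 690 + 2993/1305 = 903443/1305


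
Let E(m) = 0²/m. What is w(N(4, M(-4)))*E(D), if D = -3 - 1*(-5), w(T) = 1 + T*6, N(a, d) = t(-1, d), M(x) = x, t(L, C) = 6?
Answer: 0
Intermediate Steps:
N(a, d) = 6
w(T) = 1 + 6*T
D = 2 (D = -3 + 5 = 2)
E(m) = 0 (E(m) = 0/m = 0)
w(N(4, M(-4)))*E(D) = (1 + 6*6)*0 = (1 + 36)*0 = 37*0 = 0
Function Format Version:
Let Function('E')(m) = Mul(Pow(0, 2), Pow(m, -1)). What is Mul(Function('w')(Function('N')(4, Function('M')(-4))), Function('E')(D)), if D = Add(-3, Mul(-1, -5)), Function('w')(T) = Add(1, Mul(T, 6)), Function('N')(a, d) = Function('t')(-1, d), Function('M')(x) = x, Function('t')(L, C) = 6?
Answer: 0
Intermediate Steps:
Function('N')(a, d) = 6
Function('w')(T) = Add(1, Mul(6, T))
D = 2 (D = Add(-3, 5) = 2)
Function('E')(m) = 0 (Function('E')(m) = Mul(0, Pow(m, -1)) = 0)
Mul(Function('w')(Function('N')(4, Function('M')(-4))), Function('E')(D)) = Mul(Add(1, Mul(6, 6)), 0) = Mul(Add(1, 36), 0) = Mul(37, 0) = 0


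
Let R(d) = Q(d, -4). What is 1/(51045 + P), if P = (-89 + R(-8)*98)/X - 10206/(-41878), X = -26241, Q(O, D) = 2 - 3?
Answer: 549460299/28047338785871 ≈ 1.9590e-5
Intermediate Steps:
Q(O, D) = -1
R(d) = -1
P = 137823416/549460299 (P = (-89 - 1*98)/(-26241) - 10206/(-41878) = (-89 - 98)*(-1/26241) - 10206*(-1/41878) = -187*(-1/26241) + 5103/20939 = 187/26241 + 5103/20939 = 137823416/549460299 ≈ 0.25083)
1/(51045 + P) = 1/(51045 + 137823416/549460299) = 1/(28047338785871/549460299) = 549460299/28047338785871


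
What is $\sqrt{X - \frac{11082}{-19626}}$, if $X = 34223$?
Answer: $\frac{8 \sqrt{5721453295}}{3271} \approx 185.0$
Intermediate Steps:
$\sqrt{X - \frac{11082}{-19626}} = \sqrt{34223 - \frac{11082}{-19626}} = \sqrt{34223 - - \frac{1847}{3271}} = \sqrt{34223 + \frac{1847}{3271}} = \sqrt{\frac{111945280}{3271}} = \frac{8 \sqrt{5721453295}}{3271}$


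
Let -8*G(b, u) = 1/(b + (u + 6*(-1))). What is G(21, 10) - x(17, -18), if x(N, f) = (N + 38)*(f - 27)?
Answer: 494999/200 ≈ 2475.0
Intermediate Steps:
x(N, f) = (-27 + f)*(38 + N) (x(N, f) = (38 + N)*(-27 + f) = (-27 + f)*(38 + N))
G(b, u) = -1/(8*(-6 + b + u)) (G(b, u) = -1/(8*(b + (u + 6*(-1)))) = -1/(8*(b + (u - 6))) = -1/(8*(b + (-6 + u))) = -1/(8*(-6 + b + u)))
G(21, 10) - x(17, -18) = -1/(-48 + 8*21 + 8*10) - (-1026 - 27*17 + 38*(-18) + 17*(-18)) = -1/(-48 + 168 + 80) - (-1026 - 459 - 684 - 306) = -1/200 - 1*(-2475) = -1*1/200 + 2475 = -1/200 + 2475 = 494999/200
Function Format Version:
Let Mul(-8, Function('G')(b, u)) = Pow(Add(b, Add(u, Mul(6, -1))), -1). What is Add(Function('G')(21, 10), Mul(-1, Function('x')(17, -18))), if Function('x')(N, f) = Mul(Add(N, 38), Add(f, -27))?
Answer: Rational(494999, 200) ≈ 2475.0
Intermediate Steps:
Function('x')(N, f) = Mul(Add(-27, f), Add(38, N)) (Function('x')(N, f) = Mul(Add(38, N), Add(-27, f)) = Mul(Add(-27, f), Add(38, N)))
Function('G')(b, u) = Mul(Rational(-1, 8), Pow(Add(-6, b, u), -1)) (Function('G')(b, u) = Mul(Rational(-1, 8), Pow(Add(b, Add(u, Mul(6, -1))), -1)) = Mul(Rational(-1, 8), Pow(Add(b, Add(u, -6)), -1)) = Mul(Rational(-1, 8), Pow(Add(b, Add(-6, u)), -1)) = Mul(Rational(-1, 8), Pow(Add(-6, b, u), -1)))
Add(Function('G')(21, 10), Mul(-1, Function('x')(17, -18))) = Add(Mul(-1, Pow(Add(-48, Mul(8, 21), Mul(8, 10)), -1)), Mul(-1, Add(-1026, Mul(-27, 17), Mul(38, -18), Mul(17, -18)))) = Add(Mul(-1, Pow(Add(-48, 168, 80), -1)), Mul(-1, Add(-1026, -459, -684, -306))) = Add(Mul(-1, Pow(200, -1)), Mul(-1, -2475)) = Add(Mul(-1, Rational(1, 200)), 2475) = Add(Rational(-1, 200), 2475) = Rational(494999, 200)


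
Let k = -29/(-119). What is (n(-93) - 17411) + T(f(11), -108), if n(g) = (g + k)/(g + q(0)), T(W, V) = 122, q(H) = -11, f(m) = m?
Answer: -106978813/6188 ≈ -17288.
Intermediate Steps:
k = 29/119 (k = -29*(-1/119) = 29/119 ≈ 0.24370)
n(g) = (29/119 + g)/(-11 + g) (n(g) = (g + 29/119)/(g - 11) = (29/119 + g)/(-11 + g))
(n(-93) - 17411) + T(f(11), -108) = ((29/119 - 93)/(-11 - 93) - 17411) + 122 = (-11038/119/(-104) - 17411) + 122 = (-1/104*(-11038/119) - 17411) + 122 = (5519/6188 - 17411) + 122 = -107733749/6188 + 122 = -106978813/6188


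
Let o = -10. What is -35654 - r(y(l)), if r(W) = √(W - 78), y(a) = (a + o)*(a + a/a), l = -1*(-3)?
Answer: -35654 - I*√106 ≈ -35654.0 - 10.296*I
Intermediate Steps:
l = 3
y(a) = (1 + a)*(-10 + a) (y(a) = (a - 10)*(a + a/a) = (-10 + a)*(a + 1) = (-10 + a)*(1 + a) = (1 + a)*(-10 + a))
r(W) = √(-78 + W)
-35654 - r(y(l)) = -35654 - √(-78 + (-10 + 3² - 9*3)) = -35654 - √(-78 + (-10 + 9 - 27)) = -35654 - √(-78 - 28) = -35654 - √(-106) = -35654 - I*√106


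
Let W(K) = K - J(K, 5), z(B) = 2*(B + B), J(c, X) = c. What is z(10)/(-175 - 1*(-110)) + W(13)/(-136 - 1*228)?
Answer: -8/13 ≈ -0.61539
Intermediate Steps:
z(B) = 4*B (z(B) = 2*(2*B) = 4*B)
W(K) = 0 (W(K) = K - K = 0)
z(10)/(-175 - 1*(-110)) + W(13)/(-136 - 1*228) = (4*10)/(-175 - 1*(-110)) + 0/(-136 - 1*228) = 40/(-175 + 110) + 0/(-136 - 228) = 40/(-65) + 0/(-364) = 40*(-1/65) + 0*(-1/364) = -8/13 + 0 = -8/13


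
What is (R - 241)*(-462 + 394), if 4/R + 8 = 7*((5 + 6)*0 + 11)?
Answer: 1130500/69 ≈ 16384.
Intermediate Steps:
R = 4/69 (R = 4/(-8 + 7*((5 + 6)*0 + 11)) = 4/(-8 + 7*(11*0 + 11)) = 4/(-8 + 7*(0 + 11)) = 4/(-8 + 7*11) = 4/(-8 + 77) = 4/69 ≈ 0.057971)
(R - 241)*(-462 + 394) = (4/69 - 241)*(-462 + 394) = -16625/69*(-68) = 1130500/69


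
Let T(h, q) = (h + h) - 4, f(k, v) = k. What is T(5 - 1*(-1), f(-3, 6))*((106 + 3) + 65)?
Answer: 1392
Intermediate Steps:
T(h, q) = -4 + 2*h (T(h, q) = 2*h - 4 = -4 + 2*h)
T(5 - 1*(-1), f(-3, 6))*((106 + 3) + 65) = (-4 + 2*(5 - 1*(-1)))*((106 + 3) + 65) = (-4 + 2*(5 + 1))*(109 + 65) = (-4 + 2*6)*174 = (-4 + 12)*174 = 8*174 = 1392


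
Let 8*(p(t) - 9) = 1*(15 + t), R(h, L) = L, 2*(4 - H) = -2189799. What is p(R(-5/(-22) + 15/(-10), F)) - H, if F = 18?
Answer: -8759123/8 ≈ -1.0949e+6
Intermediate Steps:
H = 2189807/2 (H = 4 - ½*(-2189799) = 4 + 2189799/2 = 2189807/2 ≈ 1.0949e+6)
p(t) = 87/8 + t/8 (p(t) = 9 + (1*(15 + t))/8 = 9 + (15 + t)/8 = 9 + (15/8 + t/8) = 87/8 + t/8)
p(R(-5/(-22) + 15/(-10), F)) - H = (87/8 + (⅛)*18) - 1*2189807/2 = (87/8 + 9/4) - 2189807/2 = 105/8 - 2189807/2 = -8759123/8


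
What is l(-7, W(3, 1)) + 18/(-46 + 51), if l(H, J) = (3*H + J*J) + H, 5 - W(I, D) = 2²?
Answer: -117/5 ≈ -23.400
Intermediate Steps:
W(I, D) = 1 (W(I, D) = 5 - 1*2² = 5 - 1*4 = 5 - 4 = 1)
l(H, J) = J² + 4*H (l(H, J) = (3*H + J²) + H = (J² + 3*H) + H = J² + 4*H)
l(-7, W(3, 1)) + 18/(-46 + 51) = (1² + 4*(-7)) + 18/(-46 + 51) = (1 - 28) + 18/5 = -27 + (⅕)*18 = -27 + 18/5 = -117/5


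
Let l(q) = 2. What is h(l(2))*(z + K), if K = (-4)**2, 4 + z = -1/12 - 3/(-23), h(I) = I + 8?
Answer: 16625/138 ≈ 120.47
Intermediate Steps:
h(I) = 8 + I
z = -1091/276 (z = -4 + (-1/12 - 3/(-23)) = -4 + (-1*1/12 - 3*(-1/23)) = -4 + (-1/12 + 3/23) = -4 + 13/276 = -1091/276 ≈ -3.9529)
K = 16
h(l(2))*(z + K) = (8 + 2)*(-1091/276 + 16) = 10*(3325/276) = 16625/138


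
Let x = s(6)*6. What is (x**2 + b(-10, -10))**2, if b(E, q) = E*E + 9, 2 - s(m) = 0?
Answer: 64009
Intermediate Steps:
s(m) = 2 (s(m) = 2 - 1*0 = 2 + 0 = 2)
b(E, q) = 9 + E**2 (b(E, q) = E**2 + 9 = 9 + E**2)
x = 12 (x = 2*6 = 12)
(x**2 + b(-10, -10))**2 = (12**2 + (9 + (-10)**2))**2 = (144 + (9 + 100))**2 = (144 + 109)**2 = 253**2 = 64009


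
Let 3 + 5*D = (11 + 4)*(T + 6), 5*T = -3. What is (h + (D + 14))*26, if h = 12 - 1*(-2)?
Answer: 5668/5 ≈ 1133.6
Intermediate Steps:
T = -⅗ (T = (⅕)*(-3) = -⅗ ≈ -0.60000)
h = 14 (h = 12 + 2 = 14)
D = 78/5 (D = -⅗ + ((11 + 4)*(-⅗ + 6))/5 = -⅗ + (15*(27/5))/5 = -⅗ + (⅕)*81 = -⅗ + 81/5 = 78/5 ≈ 15.600)
(h + (D + 14))*26 = (14 + (78/5 + 14))*26 = (14 + 148/5)*26 = (218/5)*26 = 5668/5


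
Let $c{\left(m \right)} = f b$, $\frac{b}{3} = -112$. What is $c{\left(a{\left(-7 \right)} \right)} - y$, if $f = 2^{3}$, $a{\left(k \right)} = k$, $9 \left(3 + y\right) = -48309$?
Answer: $\frac{8048}{3} \approx 2682.7$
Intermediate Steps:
$y = - \frac{16112}{3}$ ($y = -3 + \frac{1}{9} \left(-48309\right) = -3 - \frac{16103}{3} = - \frac{16112}{3} \approx -5370.7$)
$b = -336$ ($b = 3 \left(-112\right) = -336$)
$f = 8$
$c{\left(m \right)} = -2688$ ($c{\left(m \right)} = 8 \left(-336\right) = -2688$)
$c{\left(a{\left(-7 \right)} \right)} - y = -2688 - - \frac{16112}{3} = -2688 + \frac{16112}{3} = \frac{8048}{3}$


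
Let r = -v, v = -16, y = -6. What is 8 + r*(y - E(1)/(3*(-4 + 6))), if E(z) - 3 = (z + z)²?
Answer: -320/3 ≈ -106.67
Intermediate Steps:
E(z) = 3 + 4*z² (E(z) = 3 + (z + z)² = 3 + (2*z)² = 3 + 4*z²)
r = 16 (r = -1*(-16) = 16)
8 + r*(y - E(1)/(3*(-4 + 6))) = 8 + 16*(-6 - (3 + 4*1²)/(3*(-4 + 6))) = 8 + 16*(-6 - (3 + 4*1)/(3*2)) = 8 + 16*(-6 - (3 + 4)/6) = 8 + 16*(-6 - 7/6) = 8 + 16*(-43/6) = 8 - 344/3 = -320/3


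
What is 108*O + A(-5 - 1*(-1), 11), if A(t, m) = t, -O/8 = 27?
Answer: -23332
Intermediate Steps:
O = -216 (O = -8*27 = -216)
108*O + A(-5 - 1*(-1), 11) = 108*(-216) + (-5 - 1*(-1)) = -23328 + (-5 + 1) = -23328 - 4 = -23332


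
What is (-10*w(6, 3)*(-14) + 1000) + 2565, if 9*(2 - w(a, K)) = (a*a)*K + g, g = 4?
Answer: 18925/9 ≈ 2102.8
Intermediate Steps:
w(a, K) = 14/9 - K*a²/9 (w(a, K) = 2 - ((a*a)*K + 4)/9 = 2 - (a²*K + 4)/9 = 2 - (K*a² + 4)/9 = 2 - (4 + K*a²)/9 = 2 + (-4/9 - K*a²/9) = 14/9 - K*a²/9)
(-10*w(6, 3)*(-14) + 1000) + 2565 = (-10*(14/9 - ⅑*3*6²)*(-14) + 1000) + 2565 = (-10*(14/9 - ⅑*3*36)*(-14) + 1000) + 2565 = (-10*(14/9 - 12)*(-14) + 1000) + 2565 = (-10*(-94/9)*(-14) + 1000) + 2565 = ((940/9)*(-14) + 1000) + 2565 = (-13160/9 + 1000) + 2565 = -4160/9 + 2565 = 18925/9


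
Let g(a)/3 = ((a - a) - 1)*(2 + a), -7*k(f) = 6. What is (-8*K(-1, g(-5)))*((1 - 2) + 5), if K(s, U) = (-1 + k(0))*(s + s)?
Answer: -832/7 ≈ -118.86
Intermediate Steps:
k(f) = -6/7 (k(f) = -1/7*6 = -6/7)
g(a) = -6 - 3*a (g(a) = 3*(((a - a) - 1)*(2 + a)) = 3*((0 - 1)*(2 + a)) = 3*(-(2 + a)) = 3*(-2 - a) = -6 - 3*a)
K(s, U) = -26*s/7 (K(s, U) = (-1 - 6/7)*(s + s) = -26*s/7)
(-8*K(-1, g(-5)))*((1 - 2) + 5) = (-(-208)*(-1)/7)*((1 - 2) + 5) = (-8*26/7)*(-1 + 5) = -208/7*4 = -832/7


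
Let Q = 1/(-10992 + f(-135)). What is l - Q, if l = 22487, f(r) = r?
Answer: 250212850/11127 ≈ 22487.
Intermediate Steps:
Q = -1/11127 (Q = 1/(-10992 - 135) = 1/(-11127) = -1/11127 ≈ -8.9871e-5)
l - Q = 22487 - 1*(-1/11127) = 22487 + 1/11127 = 250212850/11127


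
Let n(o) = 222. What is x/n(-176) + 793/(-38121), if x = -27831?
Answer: -353707199/2820954 ≈ -125.39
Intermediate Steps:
x/n(-176) + 793/(-38121) = -27831/222 + 793/(-38121) = -27831*1/222 + 793*(-1/38121) = -9277/74 - 793/38121 = -353707199/2820954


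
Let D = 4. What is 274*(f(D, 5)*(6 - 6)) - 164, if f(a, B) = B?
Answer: -164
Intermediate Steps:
274*(f(D, 5)*(6 - 6)) - 164 = 274*(5*(6 - 6)) - 164 = 274*(5*0) - 164 = 274*0 - 164 = 0 - 164 = -164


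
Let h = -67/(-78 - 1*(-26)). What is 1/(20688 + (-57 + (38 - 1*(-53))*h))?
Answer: 4/82993 ≈ 4.8197e-5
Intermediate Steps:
h = 67/52 (h = -67/(-78 + 26) = -67/(-52) = -67*(-1/52) = 67/52 ≈ 1.2885)
1/(20688 + (-57 + (38 - 1*(-53))*h)) = 1/(20688 + (-57 + (38 - 1*(-53))*(67/52))) = 1/(20688 + (-57 + (38 + 53)*(67/52))) = 1/(20688 + (-57 + 91*(67/52))) = 1/(20688 + (-57 + 469/4)) = 1/(20688 + 241/4) = 1/(82993/4) = 4/82993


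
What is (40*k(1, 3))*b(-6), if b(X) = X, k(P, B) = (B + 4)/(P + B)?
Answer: -420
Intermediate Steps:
k(P, B) = (4 + B)/(B + P)
(40*k(1, 3))*b(-6) = (40*((4 + 3)/(3 + 1)))*(-6) = (40*(7/4))*(-6) = 70*(-6) = -420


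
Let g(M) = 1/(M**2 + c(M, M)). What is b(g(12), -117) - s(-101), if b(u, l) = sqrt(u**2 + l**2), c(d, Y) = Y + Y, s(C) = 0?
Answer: sqrt(386358337)/168 ≈ 117.00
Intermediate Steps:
c(d, Y) = 2*Y
g(M) = 1/(M**2 + 2*M)
b(u, l) = sqrt(l**2 + u**2)
b(g(12), -117) - s(-101) = sqrt((-117)**2 + (1/(12*(2 + 12)))**2) - 1*0 = sqrt(13689 + ((1/12)/14)**2) + 0 = sqrt(13689 + ((1/12)*(1/14))**2) + 0 = sqrt(13689 + (1/168)**2) + 0 = sqrt(13689 + 1/28224) + 0 = sqrt(386358337/28224) + 0 = sqrt(386358337)/168 + 0 = sqrt(386358337)/168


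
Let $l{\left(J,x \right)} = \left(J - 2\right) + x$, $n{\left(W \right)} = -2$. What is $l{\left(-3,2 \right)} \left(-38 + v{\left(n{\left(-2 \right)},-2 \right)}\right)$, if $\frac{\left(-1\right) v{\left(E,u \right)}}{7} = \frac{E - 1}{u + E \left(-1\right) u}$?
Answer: $\frac{249}{2} \approx 124.5$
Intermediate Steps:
$l{\left(J,x \right)} = -2 + J + x$ ($l{\left(J,x \right)} = \left(-2 + J\right) + x = -2 + J + x$)
$v{\left(E,u \right)} = - \frac{7 \left(-1 + E\right)}{u - E u}$ ($v{\left(E,u \right)} = - 7 \frac{E - 1}{u + E \left(-1\right) u} = - 7 \frac{-1 + E}{u + - E u} = - 7 \frac{-1 + E}{u - E u} = - \frac{7 \left(-1 + E\right)}{u - E u}$)
$l{\left(-3,2 \right)} \left(-38 + v{\left(n{\left(-2 \right)},-2 \right)}\right) = \left(-2 - 3 + 2\right) \left(-38 + \frac{7}{-2}\right) = - 3 \left(-38 + 7 \left(- \frac{1}{2}\right)\right) = - 3 \left(-38 - \frac{7}{2}\right) = \left(-3\right) \left(- \frac{83}{2}\right) = \frac{249}{2}$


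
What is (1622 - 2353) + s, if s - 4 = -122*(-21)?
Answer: 1835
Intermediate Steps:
s = 2566 (s = 4 - 122*(-21) = 4 + 2562 = 2566)
(1622 - 2353) + s = (1622 - 2353) + 2566 = -731 + 2566 = 1835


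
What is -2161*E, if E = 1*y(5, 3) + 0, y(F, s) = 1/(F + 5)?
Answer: -2161/10 ≈ -216.10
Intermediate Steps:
y(F, s) = 1/(5 + F)
E = ⅒ (E = 1/(5 + 5) + 0 = 1/10 + 0 = 1*(⅒) + 0 = ⅒ + 0 = ⅒ ≈ 0.10000)
-2161*E = -2161*⅒ = -2161/10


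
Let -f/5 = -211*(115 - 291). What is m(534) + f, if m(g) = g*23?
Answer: -173398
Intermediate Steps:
f = -185680 (f = -(-1055)*(115 - 291) = -(-1055)*(-176) = -5*37136 = -185680)
m(g) = 23*g
m(534) + f = 23*534 - 185680 = 12282 - 185680 = -173398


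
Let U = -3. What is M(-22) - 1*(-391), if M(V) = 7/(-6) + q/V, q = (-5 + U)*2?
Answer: 25777/66 ≈ 390.56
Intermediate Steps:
q = -16 (q = (-5 - 3)*2 = -8*2 = -16)
M(V) = -7/6 - 16/V (M(V) = 7/(-6) - 16/V = 7*(-1/6) - 16/V = -7/6 - 16/V)
M(-22) - 1*(-391) = (-7/6 - 16/(-22)) - 1*(-391) = (-7/6 - 16*(-1/22)) + 391 = (-7/6 + 8/11) + 391 = -29/66 + 391 = 25777/66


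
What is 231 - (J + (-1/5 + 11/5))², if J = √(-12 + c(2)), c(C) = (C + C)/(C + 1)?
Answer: 713/3 - 16*I*√6/3 ≈ 237.67 - 13.064*I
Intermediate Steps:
c(C) = 2*C/(1 + C) (c(C) = (2*C)/(1 + C) = 2*C/(1 + C))
J = 4*I*√6/3 (J = √(-12 + 2*2/(1 + 2)) = √(-12 + 2*2/3) = √(-12 + 2*2*(⅓)) = √(-12 + 4/3) = √(-32/3) = 4*I*√6/3 ≈ 3.266*I)
231 - (J + (-1/5 + 11/5))² = 231 - (4*I*√6/3 + (-1/5 + 11/5))² = 231 - (4*I*√6/3 + (-1*⅕ + 11*(⅕)))² = 231 - (4*I*√6/3 + (-⅕ + 11/5))² = 231 - (4*I*√6/3 + 2)² = 231 - (2 + 4*I*√6/3)²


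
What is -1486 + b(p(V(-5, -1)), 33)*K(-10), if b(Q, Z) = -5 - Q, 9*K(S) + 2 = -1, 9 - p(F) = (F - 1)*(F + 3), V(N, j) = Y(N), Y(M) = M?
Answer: -4456/3 ≈ -1485.3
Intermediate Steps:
V(N, j) = N
p(F) = 9 - (-1 + F)*(3 + F) (p(F) = 9 - (F - 1)*(F + 3) = 9 - (-1 + F)*(3 + F))
K(S) = -⅓ (K(S) = -2/9 + (⅑)*(-1) = -2/9 - ⅑ = -⅓)
-1486 + b(p(V(-5, -1)), 33)*K(-10) = -1486 + (-5 - (12 - 1*(-5)² - 2*(-5)))*(-⅓) = -1486 + (-5 - (12 - 1*25 + 10))*(-⅓) = -1486 + (-5 - (12 - 25 + 10))*(-⅓) = -1486 + (-5 - 1*(-3))*(-⅓) = -1486 + (-5 + 3)*(-⅓) = -1486 - 2*(-⅓) = -1486 + ⅔ = -4456/3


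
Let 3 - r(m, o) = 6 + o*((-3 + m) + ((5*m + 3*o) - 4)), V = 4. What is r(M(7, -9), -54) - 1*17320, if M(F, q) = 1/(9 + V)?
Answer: -343513/13 ≈ -26424.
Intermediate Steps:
M(F, q) = 1/13 (M(F, q) = 1/(9 + 4) = 1/13)
r(m, o) = -3 - o*(-7 + 3*o + 6*m) (r(m, o) = 3 - (6 + o*((-3 + m) + ((5*m + 3*o) - 4))) = 3 - (6 + o*((-3 + m) + ((3*o + 5*m) - 4))) = 3 - (6 + o*((-3 + m) + (-4 + 3*o + 5*m))) = 3 - (6 + o*(-7 + 3*o + 6*m)) = 3 + (-6 - o*(-7 + 3*o + 6*m)) = -3 - o*(-7 + 3*o + 6*m))
r(M(7, -9), -54) - 1*17320 = (-3 - 3*(-54)² + 7*(-54) - 6*1/13*(-54)) - 1*17320 = (-3 - 3*2916 - 378 + 324/13) - 17320 = (-3 - 8748 - 378 + 324/13) - 17320 = -118353/13 - 17320 = -343513/13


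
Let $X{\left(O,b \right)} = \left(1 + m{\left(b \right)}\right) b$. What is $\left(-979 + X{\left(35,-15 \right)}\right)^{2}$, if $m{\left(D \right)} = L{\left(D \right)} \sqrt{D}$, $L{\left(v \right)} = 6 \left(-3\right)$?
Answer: $-105464 - 536760 i \sqrt{15} \approx -1.0546 \cdot 10^{5} - 2.0789 \cdot 10^{6} i$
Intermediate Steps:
$L{\left(v \right)} = -18$
$m{\left(D \right)} = - 18 \sqrt{D}$
$X{\left(O,b \right)} = b \left(1 - 18 \sqrt{b}\right)$ ($X{\left(O,b \right)} = \left(1 - 18 \sqrt{b}\right) b = b \left(1 - 18 \sqrt{b}\right)$)
$\left(-979 + X{\left(35,-15 \right)}\right)^{2} = \left(-979 - \left(15 + 18 \left(-15\right)^{\frac{3}{2}}\right)\right)^{2} = \left(-979 - \left(15 + 18 \left(- 15 i \sqrt{15}\right)\right)\right)^{2} = \left(-979 - \left(15 - 270 i \sqrt{15}\right)\right)^{2} = \left(-994 + 270 i \sqrt{15}\right)^{2}$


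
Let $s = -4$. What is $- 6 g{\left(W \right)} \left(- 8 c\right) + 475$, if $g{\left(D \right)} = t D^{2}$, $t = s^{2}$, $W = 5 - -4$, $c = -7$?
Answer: $-434981$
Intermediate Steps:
$W = 9$ ($W = 5 + 4 = 9$)
$t = 16$ ($t = \left(-4\right)^{2} = 16$)
$g{\left(D \right)} = 16 D^{2}$
$- 6 g{\left(W \right)} \left(- 8 c\right) + 475 = - 6 \cdot 16 \cdot 9^{2} \left(\left(-8\right) \left(-7\right)\right) + 475 = - 6 \cdot 16 \cdot 81 \cdot 56 + 475 = \left(-6\right) 1296 \cdot 56 + 475 = \left(-7776\right) 56 + 475 = -435456 + 475 = -434981$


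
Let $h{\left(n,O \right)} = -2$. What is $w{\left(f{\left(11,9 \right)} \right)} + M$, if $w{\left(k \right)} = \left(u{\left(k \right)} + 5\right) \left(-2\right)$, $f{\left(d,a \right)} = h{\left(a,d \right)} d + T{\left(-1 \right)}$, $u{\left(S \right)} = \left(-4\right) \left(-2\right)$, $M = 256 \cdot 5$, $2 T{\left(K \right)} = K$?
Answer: $1254$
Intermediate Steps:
$T{\left(K \right)} = \frac{K}{2}$
$M = 1280$
$u{\left(S \right)} = 8$
$f{\left(d,a \right)} = - \frac{1}{2} - 2 d$ ($f{\left(d,a \right)} = - 2 d + \frac{1}{2} \left(-1\right) = - 2 d - \frac{1}{2} = - \frac{1}{2} - 2 d$)
$w{\left(k \right)} = -26$ ($w{\left(k \right)} = \left(8 + 5\right) \left(-2\right) = 13 \left(-2\right) = -26$)
$w{\left(f{\left(11,9 \right)} \right)} + M = -26 + 1280 = 1254$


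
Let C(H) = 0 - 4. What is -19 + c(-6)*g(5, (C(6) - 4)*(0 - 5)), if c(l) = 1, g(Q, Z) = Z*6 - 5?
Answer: 216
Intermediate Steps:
C(H) = -4
g(Q, Z) = -5 + 6*Z (g(Q, Z) = 6*Z - 5 = -5 + 6*Z)
-19 + c(-6)*g(5, (C(6) - 4)*(0 - 5)) = -19 + 1*(-5 + 6*((-4 - 4)*(0 - 5))) = -19 + 1*(-5 + 6*(-8*(-5))) = -19 + 1*(-5 + 6*40) = -19 + 1*(-5 + 240) = -19 + 1*235 = -19 + 235 = 216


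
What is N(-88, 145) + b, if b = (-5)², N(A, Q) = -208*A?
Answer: 18329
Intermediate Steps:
b = 25
N(-88, 145) + b = -208*(-88) + 25 = 18304 + 25 = 18329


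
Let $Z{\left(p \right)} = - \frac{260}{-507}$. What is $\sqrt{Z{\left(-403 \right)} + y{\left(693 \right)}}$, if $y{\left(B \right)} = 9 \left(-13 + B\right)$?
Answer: $\frac{10 \sqrt{93093}}{39} \approx 78.234$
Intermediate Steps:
$Z{\left(p \right)} = \frac{20}{39}$ ($Z{\left(p \right)} = \left(-260\right) \left(- \frac{1}{507}\right) = \frac{20}{39}$)
$y{\left(B \right)} = -117 + 9 B$
$\sqrt{Z{\left(-403 \right)} + y{\left(693 \right)}} = \sqrt{\frac{20}{39} + \left(-117 + 9 \cdot 693\right)} = \sqrt{\frac{20}{39} + \left(-117 + 6237\right)} = \sqrt{\frac{20}{39} + 6120} = \sqrt{\frac{238700}{39}} = \frac{10 \sqrt{93093}}{39}$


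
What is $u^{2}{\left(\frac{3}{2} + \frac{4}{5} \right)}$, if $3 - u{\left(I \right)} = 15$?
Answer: $144$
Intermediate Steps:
$u{\left(I \right)} = -12$ ($u{\left(I \right)} = 3 - 15 = -12$)
$u^{2}{\left(\frac{3}{2} + \frac{4}{5} \right)} = \left(-12\right)^{2} = 144$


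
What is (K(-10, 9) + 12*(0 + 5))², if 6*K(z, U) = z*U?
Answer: 2025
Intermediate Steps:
K(z, U) = U*z/6 (K(z, U) = (z*U)/6 = (U*z)/6 = U*z/6)
(K(-10, 9) + 12*(0 + 5))² = ((⅙)*9*(-10) + 12*(0 + 5))² = (-15 + 12*5)² = (-15 + 60)² = 45² = 2025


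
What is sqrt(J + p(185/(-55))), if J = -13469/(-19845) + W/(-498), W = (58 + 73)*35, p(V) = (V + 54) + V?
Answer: sqrt(12818403765970)/575190 ≈ 6.2245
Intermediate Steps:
p(V) = 54 + 2*V (p(V) = (54 + V) + V = 54 + 2*V)
W = 4585 (W = 131*35 = 4585)
J = -28093921/3294270 (J = -13469/(-19845) + 4585/(-498) = -13469*(-1/19845) + 4585*(-1/498) = 13469/19845 - 4585/498 = -28093921/3294270 ≈ -8.5281)
sqrt(J + p(185/(-55))) = sqrt(-28093921/3294270 + (54 + 2*(185/(-55)))) = sqrt(-28093921/3294270 + (54 + 2*(185*(-1/55)))) = sqrt(-28093921/3294270 + (54 + 2*(-37/11))) = sqrt(-28093921/3294270 + (54 - 74/11)) = sqrt(-28093921/3294270 + 520/11) = sqrt(1403987269/36236970) = sqrt(12818403765970)/575190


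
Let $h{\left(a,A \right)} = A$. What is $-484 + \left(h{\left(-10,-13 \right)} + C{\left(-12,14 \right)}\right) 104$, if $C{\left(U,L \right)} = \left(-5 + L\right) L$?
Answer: $11268$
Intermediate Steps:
$C{\left(U,L \right)} = L \left(-5 + L\right)$
$-484 + \left(h{\left(-10,-13 \right)} + C{\left(-12,14 \right)}\right) 104 = -484 + \left(-13 + 14 \left(-5 + 14\right)\right) 104 = -484 + \left(-13 + 14 \cdot 9\right) 104 = -484 + \left(-13 + 126\right) 104 = -484 + 113 \cdot 104 = -484 + 11752 = 11268$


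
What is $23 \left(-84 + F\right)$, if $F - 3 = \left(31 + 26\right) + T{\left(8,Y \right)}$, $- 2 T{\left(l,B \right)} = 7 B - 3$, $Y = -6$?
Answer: $- \frac{69}{2} \approx -34.5$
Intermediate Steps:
$T{\left(l,B \right)} = \frac{3}{2} - \frac{7 B}{2}$ ($T{\left(l,B \right)} = - \frac{7 B - 3}{2} = - \frac{-3 + 7 B}{2} = \frac{3}{2} - \frac{7 B}{2}$)
$F = \frac{165}{2}$ ($F = 3 + \left(\left(31 + 26\right) + \left(\frac{3}{2} - -21\right)\right) = 3 + \left(57 + \left(\frac{3}{2} + 21\right)\right) = 3 + \left(57 + \frac{45}{2}\right) = 3 + \frac{159}{2} = \frac{165}{2} \approx 82.5$)
$23 \left(-84 + F\right) = 23 \left(-84 + \frac{165}{2}\right) = 23 \left(- \frac{3}{2}\right) = - \frac{69}{2}$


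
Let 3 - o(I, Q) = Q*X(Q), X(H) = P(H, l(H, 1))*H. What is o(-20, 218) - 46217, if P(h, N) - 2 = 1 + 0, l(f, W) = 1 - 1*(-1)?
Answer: -188786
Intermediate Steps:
l(f, W) = 2 (l(f, W) = 1 + 1 = 2)
P(h, N) = 3 (P(h, N) = 2 + (1 + 0) = 2 + 1 = 3)
X(H) = 3*H
o(I, Q) = 3 - 3*Q² (o(I, Q) = 3 - Q*3*Q = 3 - 3*Q²)
o(-20, 218) - 46217 = (3 - 3*218²) - 46217 = (3 - 3*47524) - 46217 = (3 - 142572) - 46217 = -142569 - 46217 = -188786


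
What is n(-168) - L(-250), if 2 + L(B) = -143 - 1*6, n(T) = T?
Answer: -17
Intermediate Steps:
L(B) = -151 (L(B) = -2 + (-143 - 1*6) = -2 + (-143 - 6) = -2 - 149 = -151)
n(-168) - L(-250) = -168 - 1*(-151) = -168 + 151 = -17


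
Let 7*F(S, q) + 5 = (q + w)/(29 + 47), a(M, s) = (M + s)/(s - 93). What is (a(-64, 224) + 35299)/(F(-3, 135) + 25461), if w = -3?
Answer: 615035757/443598881 ≈ 1.3865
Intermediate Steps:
a(M, s) = (M + s)/(-93 + s)
F(S, q) = -383/532 + q/532 (F(S, q) = -5/7 + ((q - 3)/(29 + 47))/7 = -5/7 + ((-3 + q)/76)/7 = -5/7 + ((-3 + q)*(1/76))/7 = -5/7 + (-3/76 + q/76)/7 = -5/7 + (-3/532 + q/532) = -383/532 + q/532)
(a(-64, 224) + 35299)/(F(-3, 135) + 25461) = ((-64 + 224)/(-93 + 224) + 35299)/((-383/532 + (1/532)*135) + 25461) = (160/131 + 35299)/((-383/532 + 135/532) + 25461) = ((1/131)*160 + 35299)/(-62/133 + 25461) = (160/131 + 35299)/(3386251/133) = (4624329/131)*(133/3386251) = 615035757/443598881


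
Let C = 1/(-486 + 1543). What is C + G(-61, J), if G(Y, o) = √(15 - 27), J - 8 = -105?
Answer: 1/1057 + 2*I*√3 ≈ 0.00094607 + 3.4641*I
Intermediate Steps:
J = -97 (J = 8 - 105 = -97)
G(Y, o) = 2*I*√3 (G(Y, o) = √(-12) = 2*I*√3)
C = 1/1057 ≈ 0.00094607
C + G(-61, J) = 1/1057 + 2*I*√3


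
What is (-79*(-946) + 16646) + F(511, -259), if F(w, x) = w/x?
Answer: 3380987/37 ≈ 91378.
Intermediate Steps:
(-79*(-946) + 16646) + F(511, -259) = (-79*(-946) + 16646) + 511/(-259) = (74734 + 16646) + 511*(-1/259) = 91380 - 73/37 = 3380987/37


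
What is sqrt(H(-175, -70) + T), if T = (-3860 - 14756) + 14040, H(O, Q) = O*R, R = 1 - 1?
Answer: 4*I*sqrt(286) ≈ 67.646*I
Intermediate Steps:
R = 0
H(O, Q) = 0 (H(O, Q) = O*0 = 0)
T = -4576 (T = -18616 + 14040 = -4576)
sqrt(H(-175, -70) + T) = sqrt(0 - 4576) = sqrt(-4576) = 4*I*sqrt(286)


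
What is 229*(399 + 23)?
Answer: 96638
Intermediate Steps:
229*(399 + 23) = 229*422 = 96638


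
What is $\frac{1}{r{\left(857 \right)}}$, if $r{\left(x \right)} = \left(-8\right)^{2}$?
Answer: $\frac{1}{64} \approx 0.015625$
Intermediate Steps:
$r{\left(x \right)} = 64$
$\frac{1}{r{\left(857 \right)}} = \frac{1}{64}$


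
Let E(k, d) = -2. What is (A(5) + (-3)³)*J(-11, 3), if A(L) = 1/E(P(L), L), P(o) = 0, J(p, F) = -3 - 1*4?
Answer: 385/2 ≈ 192.50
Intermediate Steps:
J(p, F) = -7 (J(p, F) = -3 - 4 = -7)
A(L) = -½ (A(L) = 1/(-2) = -½)
(A(5) + (-3)³)*J(-11, 3) = (-½ + (-3)³)*(-7) = (-½ - 27)*(-7) = -55/2*(-7) = 385/2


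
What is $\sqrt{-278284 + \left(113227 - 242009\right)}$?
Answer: $i \sqrt{407066} \approx 638.02 i$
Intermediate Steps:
$\sqrt{-278284 + \left(113227 - 242009\right)} = \sqrt{-278284 - 128782} = \sqrt{-407066} = i \sqrt{407066}$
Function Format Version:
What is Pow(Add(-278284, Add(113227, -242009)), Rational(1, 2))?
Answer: Mul(I, Pow(407066, Rational(1, 2))) ≈ Mul(638.02, I)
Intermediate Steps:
Pow(Add(-278284, Add(113227, -242009)), Rational(1, 2)) = Pow(Add(-278284, -128782), Rational(1, 2)) = Pow(-407066, Rational(1, 2)) = Mul(I, Pow(407066, Rational(1, 2)))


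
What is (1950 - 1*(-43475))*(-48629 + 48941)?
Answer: 14172600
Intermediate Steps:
(1950 - 1*(-43475))*(-48629 + 48941) = (1950 + 43475)*312 = 45425*312 = 14172600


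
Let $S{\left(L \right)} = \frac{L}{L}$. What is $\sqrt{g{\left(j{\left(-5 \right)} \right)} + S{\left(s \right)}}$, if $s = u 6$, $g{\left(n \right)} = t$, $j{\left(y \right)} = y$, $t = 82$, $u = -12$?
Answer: $\sqrt{83} \approx 9.1104$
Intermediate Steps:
$g{\left(n \right)} = 82$
$s = -72$ ($s = \left(-12\right) 6 = -72$)
$S{\left(L \right)} = 1$
$\sqrt{g{\left(j{\left(-5 \right)} \right)} + S{\left(s \right)}} = \sqrt{82 + 1} = \sqrt{83}$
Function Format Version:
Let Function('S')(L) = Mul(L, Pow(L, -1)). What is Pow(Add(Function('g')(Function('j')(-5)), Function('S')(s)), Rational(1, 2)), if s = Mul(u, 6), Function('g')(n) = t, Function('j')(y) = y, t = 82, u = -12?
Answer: Pow(83, Rational(1, 2)) ≈ 9.1104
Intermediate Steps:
Function('g')(n) = 82
s = -72 (s = Mul(-12, 6) = -72)
Function('S')(L) = 1
Pow(Add(Function('g')(Function('j')(-5)), Function('S')(s)), Rational(1, 2)) = Pow(Add(82, 1), Rational(1, 2)) = Pow(83, Rational(1, 2))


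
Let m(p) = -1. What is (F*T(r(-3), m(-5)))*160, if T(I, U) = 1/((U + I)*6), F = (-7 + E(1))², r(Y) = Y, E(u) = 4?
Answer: -60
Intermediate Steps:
F = 9 (F = (-7 + 4)² = (-3)² = 9)
T(I, U) = 1/(6*I + 6*U) (T(I, U) = 1/((I + U)*6) = 1/(6*I + 6*U))
(F*T(r(-3), m(-5)))*160 = (9*(1/(6*(-3 - 1))))*160 = (9*((⅙)/(-4)))*160 = (9*((⅙)*(-¼)))*160 = (9*(-1/24))*160 = -3/8*160 = -60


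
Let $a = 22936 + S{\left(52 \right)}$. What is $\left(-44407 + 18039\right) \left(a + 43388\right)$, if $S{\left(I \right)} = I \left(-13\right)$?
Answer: $-1731006464$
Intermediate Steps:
$S{\left(I \right)} = - 13 I$
$a = 22260$ ($a = 22936 - 676 = 22260$)
$\left(-44407 + 18039\right) \left(a + 43388\right) = \left(-44407 + 18039\right) \left(22260 + 43388\right) = \left(-26368\right) 65648 = -1731006464$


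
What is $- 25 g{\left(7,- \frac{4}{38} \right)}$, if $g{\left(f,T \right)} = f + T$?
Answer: $- \frac{3275}{19} \approx -172.37$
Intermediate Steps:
$g{\left(f,T \right)} = T + f$
$- 25 g{\left(7,- \frac{4}{38} \right)} = - 25 \left(- \frac{4}{38} + 7\right) = - 25 \left(\left(-4\right) \frac{1}{38} + 7\right) = - 25 \left(- \frac{2}{19} + 7\right) = \left(-25\right) \frac{131}{19} = - \frac{3275}{19}$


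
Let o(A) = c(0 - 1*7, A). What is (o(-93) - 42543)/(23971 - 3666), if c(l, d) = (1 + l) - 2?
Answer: -42551/20305 ≈ -2.0956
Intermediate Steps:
c(l, d) = -1 + l
o(A) = -8 (o(A) = -1 + (0 - 1*7) = -1 + (0 - 7) = -1 - 7 = -8)
(o(-93) - 42543)/(23971 - 3666) = (-8 - 42543)/(23971 - 3666) = -42551/20305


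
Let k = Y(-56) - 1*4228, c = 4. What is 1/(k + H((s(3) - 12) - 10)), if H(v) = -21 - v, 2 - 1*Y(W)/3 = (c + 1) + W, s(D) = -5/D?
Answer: -3/12199 ≈ -0.00024592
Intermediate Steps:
Y(W) = -9 - 3*W (Y(W) = 6 - 3*((4 + 1) + W) = 6 - 3*(5 + W) = 6 + (-15 - 3*W) = -9 - 3*W)
k = -4069 (k = (-9 - 3*(-56)) - 1*4228 = (-9 + 168) - 4228 = 159 - 4228 = -4069)
1/(k + H((s(3) - 12) - 10)) = 1/(-4069 + (-21 - ((-5/3 - 12) - 10))) = 1/(-4069 + (-21 - (-41/3 - 10))) = 1/(-4069 + (-21 - 1*(-71/3))) = 1/(-4069 + (-21 + 71/3)) = 1/(-4069 + 8/3) = 1/(-12199/3) = -3/12199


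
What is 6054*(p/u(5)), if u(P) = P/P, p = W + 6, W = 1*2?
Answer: 48432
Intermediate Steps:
W = 2
p = 8 (p = 2 + 6 = 8)
u(P) = 1
6054*(p/u(5)) = 6054*(8/1) = 6054*(8*1) = 6054*8 = 48432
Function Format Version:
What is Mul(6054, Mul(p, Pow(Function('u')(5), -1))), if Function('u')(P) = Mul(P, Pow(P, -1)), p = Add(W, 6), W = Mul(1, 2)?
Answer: 48432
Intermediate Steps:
W = 2
p = 8 (p = Add(2, 6) = 8)
Function('u')(P) = 1
Mul(6054, Mul(p, Pow(Function('u')(5), -1))) = Mul(6054, Mul(8, Pow(1, -1))) = Mul(6054, Mul(8, 1)) = Mul(6054, 8) = 48432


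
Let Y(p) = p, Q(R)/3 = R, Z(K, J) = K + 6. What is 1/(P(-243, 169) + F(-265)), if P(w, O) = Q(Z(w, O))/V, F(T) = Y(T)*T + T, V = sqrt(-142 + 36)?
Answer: 2471920/172935691707 - 79*I*sqrt(106)/57645230569 ≈ 1.4294e-5 - 1.411e-8*I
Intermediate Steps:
Z(K, J) = 6 + K
Q(R) = 3*R
V = I*sqrt(106) (V = sqrt(-106) = I*sqrt(106) ≈ 10.296*I)
F(T) = T + T**2 (F(T) = T*T + T = T**2 + T = T + T**2)
P(w, O) = -I*sqrt(106)*(18 + 3*w)/106 (P(w, O) = (3*(6 + w))/((I*sqrt(106))) = (18 + 3*w)*(-I*sqrt(106)/106) = -I*sqrt(106)*(18 + 3*w)/106)
1/(P(-243, 169) + F(-265)) = 1/(3*I*sqrt(106)*(-6 - 1*(-243))/106 - 265*(1 - 265)) = 1/(3*I*sqrt(106)*(-6 + 243)/106 - 265*(-264)) = 1/((3/106)*I*sqrt(106)*237 + 69960) = 1/(711*I*sqrt(106)/106 + 69960) = 1/(69960 + 711*I*sqrt(106)/106)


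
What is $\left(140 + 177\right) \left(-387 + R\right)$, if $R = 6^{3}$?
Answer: $-54207$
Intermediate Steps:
$R = 216$
$\left(140 + 177\right) \left(-387 + R\right) = \left(140 + 177\right) \left(-387 + 216\right) = 317 \left(-171\right) = -54207$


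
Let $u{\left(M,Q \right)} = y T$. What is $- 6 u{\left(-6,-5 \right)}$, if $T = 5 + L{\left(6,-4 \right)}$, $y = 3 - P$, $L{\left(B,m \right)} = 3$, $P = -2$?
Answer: $-240$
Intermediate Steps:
$y = 5$ ($y = 3 - -2 = 3 + 2 = 5$)
$T = 8$ ($T = 5 + 3 = 8$)
$u{\left(M,Q \right)} = 40$ ($u{\left(M,Q \right)} = 5 \cdot 8 = 40$)
$- 6 u{\left(-6,-5 \right)} = \left(-6\right) 40 = -240$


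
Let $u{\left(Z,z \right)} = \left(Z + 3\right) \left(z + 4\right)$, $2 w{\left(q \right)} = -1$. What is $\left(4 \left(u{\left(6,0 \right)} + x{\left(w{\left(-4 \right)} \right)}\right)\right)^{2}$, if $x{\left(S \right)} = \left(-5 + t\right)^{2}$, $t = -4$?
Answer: $219024$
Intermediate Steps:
$w{\left(q \right)} = - \frac{1}{2}$ ($w{\left(q \right)} = \frac{1}{2} \left(-1\right) = - \frac{1}{2}$)
$x{\left(S \right)} = 81$ ($x{\left(S \right)} = \left(-5 - 4\right)^{2} = \left(-9\right)^{2} = 81$)
$u{\left(Z,z \right)} = \left(3 + Z\right) \left(4 + z\right)$
$\left(4 \left(u{\left(6,0 \right)} + x{\left(w{\left(-4 \right)} \right)}\right)\right)^{2} = \left(4 \left(\left(12 + 3 \cdot 0 + 4 \cdot 6 + 6 \cdot 0\right) + 81\right)\right)^{2} = \left(4 \left(\left(12 + 0 + 24 + 0\right) + 81\right)\right)^{2} = \left(4 \left(36 + 81\right)\right)^{2} = \left(4 \cdot 117\right)^{2} = 468^{2} = 219024$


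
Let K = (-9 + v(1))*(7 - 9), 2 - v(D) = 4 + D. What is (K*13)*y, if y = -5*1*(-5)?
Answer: 7800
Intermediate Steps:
v(D) = -2 - D (v(D) = 2 - (4 + D) = 2 + (-4 - D) = -2 - D)
y = 25 (y = -5*(-5) = 25)
K = 24 (K = (-9 + (-2 - 1*1))*(7 - 9) = (-9 + (-2 - 1))*(-2) = (-9 - 3)*(-2) = -12*(-2) = 24)
(K*13)*y = (24*13)*25 = 312*25 = 7800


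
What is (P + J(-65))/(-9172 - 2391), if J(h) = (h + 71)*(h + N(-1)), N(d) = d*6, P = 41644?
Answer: -41218/11563 ≈ -3.5646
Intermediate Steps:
N(d) = 6*d
J(h) = (-6 + h)*(71 + h) (J(h) = (h + 71)*(h + 6*(-1)) = (71 + h)*(h - 6) = (71 + h)*(-6 + h) = (-6 + h)*(71 + h))
(P + J(-65))/(-9172 - 2391) = (41644 + (-426 + (-65)² + 65*(-65)))/(-9172 - 2391) = (41644 + (-426 + 4225 - 4225))/(-11563) = (41644 - 426)*(-1/11563) = 41218*(-1/11563) = -41218/11563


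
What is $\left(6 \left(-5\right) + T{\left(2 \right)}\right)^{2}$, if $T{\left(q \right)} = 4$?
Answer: $676$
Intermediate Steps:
$\left(6 \left(-5\right) + T{\left(2 \right)}\right)^{2} = \left(6 \left(-5\right) + 4\right)^{2} = \left(-30 + 4\right)^{2} = \left(-26\right)^{2} = 676$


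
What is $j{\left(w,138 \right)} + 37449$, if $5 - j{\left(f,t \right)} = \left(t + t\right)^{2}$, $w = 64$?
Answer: $-38722$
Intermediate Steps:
$j{\left(f,t \right)} = 5 - 4 t^{2}$ ($j{\left(f,t \right)} = 5 - \left(t + t\right)^{2} = 5 - \left(2 t\right)^{2} = 5 - 4 t^{2}$)
$j{\left(w,138 \right)} + 37449 = \left(5 - 4 \cdot 138^{2}\right) + 37449 = \left(5 - 76176\right) + 37449 = -76171 + 37449 = -38722$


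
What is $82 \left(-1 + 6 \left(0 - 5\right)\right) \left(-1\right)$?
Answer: $2542$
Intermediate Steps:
$82 \left(-1 + 6 \left(0 - 5\right)\right) \left(-1\right) = 82 \left(-1 + 6 \left(-5\right)\right) \left(-1\right) = 82 \left(-1 - 30\right) \left(-1\right) = 82 \left(\left(-31\right) \left(-1\right)\right) = 82 \cdot 31 = 2542$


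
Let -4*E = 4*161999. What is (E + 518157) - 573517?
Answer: -217359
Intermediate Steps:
E = -161999 ≈ -1.6200e+5
(E + 518157) - 573517 = (-161999 + 518157) - 573517 = 356158 - 573517 = -217359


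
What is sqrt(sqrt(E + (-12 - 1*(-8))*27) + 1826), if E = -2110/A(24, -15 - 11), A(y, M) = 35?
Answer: sqrt(89474 + 7*I*sqrt(8246))/7 ≈ 42.732 + 0.15179*I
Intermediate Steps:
E = -422/7 (E = -2110/35 = -2110*1/35 = -422/7 ≈ -60.286)
sqrt(sqrt(E + (-12 - 1*(-8))*27) + 1826) = sqrt(sqrt(-422/7 + (-12 - 1*(-8))*27) + 1826) = sqrt(sqrt(-422/7 + (-12 + 8)*27) + 1826) = sqrt(sqrt(-422/7 - 4*27) + 1826) = sqrt(sqrt(-422/7 - 108) + 1826) = sqrt(sqrt(-1178/7) + 1826) = sqrt(I*sqrt(8246)/7 + 1826) = sqrt(1826 + I*sqrt(8246)/7)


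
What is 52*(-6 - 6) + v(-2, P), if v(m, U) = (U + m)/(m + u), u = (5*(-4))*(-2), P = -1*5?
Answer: -23719/38 ≈ -624.18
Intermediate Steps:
P = -5
u = 40 (u = -20*(-2) = 40)
v(m, U) = (U + m)/(40 + m) (v(m, U) = (U + m)/(m + 40) = (U + m)/(40 + m))
52*(-6 - 6) + v(-2, P) = 52*(-6 - 6) + (-5 - 2)/(40 - 2) = 52*(-12) - 7/38 = -624 + (1/38)*(-7) = -624 - 7/38 = -23719/38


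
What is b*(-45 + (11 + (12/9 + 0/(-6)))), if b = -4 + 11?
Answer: -686/3 ≈ -228.67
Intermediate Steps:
b = 7
b*(-45 + (11 + (12/9 + 0/(-6)))) = 7*(-45 + (11 + (12/9 + 0/(-6)))) = 7*(-45 + (11 + (12*(1/9) + 0*(-1/6)))) = 7*(-45 + (11 + (4/3 + 0))) = 7*(-45 + (11 + 4/3)) = 7*(-45 + 37/3) = 7*(-98/3) = -686/3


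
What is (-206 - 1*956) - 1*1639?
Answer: -2801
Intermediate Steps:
(-206 - 1*956) - 1*1639 = (-206 - 956) - 1639 = -1162 - 1639 = -2801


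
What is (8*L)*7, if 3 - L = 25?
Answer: -1232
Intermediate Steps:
L = -22 (L = 3 - 1*25 = 3 - 25 = -22)
(8*L)*7 = (8*(-22))*7 = -176*7 = -1232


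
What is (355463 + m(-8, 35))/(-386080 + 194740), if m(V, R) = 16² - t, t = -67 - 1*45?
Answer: -355831/191340 ≈ -1.8597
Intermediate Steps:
t = -112 (t = -67 - 45 = -112)
m(V, R) = 368 (m(V, R) = 16² - 1*(-112) = 256 + 112 = 368)
(355463 + m(-8, 35))/(-386080 + 194740) = (355463 + 368)/(-386080 + 194740) = 355831/(-191340) = 355831*(-1/191340) = -355831/191340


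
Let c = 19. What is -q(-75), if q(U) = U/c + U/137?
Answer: 11700/2603 ≈ 4.4948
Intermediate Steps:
q(U) = 156*U/2603 (q(U) = U/19 + U/137 = 156*U/2603)
-q(-75) = -156*(-75)/2603 = -1*(-11700/2603) = 11700/2603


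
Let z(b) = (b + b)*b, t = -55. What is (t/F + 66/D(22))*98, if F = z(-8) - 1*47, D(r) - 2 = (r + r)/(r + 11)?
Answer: 758912/405 ≈ 1873.9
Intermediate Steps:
D(r) = 2 + 2*r/(11 + r) (D(r) = 2 + (r + r)/(r + 11) = 2 + (2*r)/(11 + r) = 2 + 2*r/(11 + r))
z(b) = 2*b² (z(b) = (2*b)*b = 2*b²)
F = 81 (F = 2*(-8)² - 1*47 = 2*64 - 47 = 128 - 47 = 81)
(t/F + 66/D(22))*98 = (-55/81 + 66/((2*(11 + 2*22)/(11 + 22))))*98 = (-55*1/81 + 66/((2*(11 + 44)/33)))*98 = (-55/81 + 66/((2*(1/33)*55)))*98 = (-55/81 + 66/(10/3))*98 = (-55/81 + 66*(3/10))*98 = (-55/81 + 99/5)*98 = (7744/405)*98 = 758912/405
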